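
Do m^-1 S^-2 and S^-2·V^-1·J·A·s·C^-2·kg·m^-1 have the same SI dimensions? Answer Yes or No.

Left side:
  S = kg⁻¹·m⁻²·s³·A².
  So S⁻² = kg²·m⁴·s⁻⁶·A⁻⁴.
  Combining: m⁻¹·S⁻² = m⁻¹ · (kg²·m⁴·s⁻⁶·A⁻⁴) = kg²·m³·s⁻⁶·A⁻⁴.
Right side:
  S = kg⁻¹·m⁻²·s³·A².
  So S⁻² = kg²·m⁴·s⁻⁶·A⁻⁴.
  V = kg·m²·s⁻³·A⁻¹.
  So V⁻¹ = kg⁻¹·m⁻²·s³·A.
  J = kg·m²·s⁻².
  C = s·A.
  So C⁻² = s⁻²·A⁻².
  Combining: S⁻²·V⁻¹·J·A·s·C⁻²·kg·m⁻¹ = (kg²·m⁴·s⁻⁶·A⁻⁴) · (kg⁻¹·m⁻²·s³·A) · (kg·m²·s⁻²) · A · s · (s⁻²·A⁻²) · kg · m⁻¹ = kg³·m³·s⁻⁶·A⁻⁴.
Left is kg²·m³·s⁻⁶·A⁻⁴; right is kg³·m³·s⁻⁶·A⁻⁴ — different.

No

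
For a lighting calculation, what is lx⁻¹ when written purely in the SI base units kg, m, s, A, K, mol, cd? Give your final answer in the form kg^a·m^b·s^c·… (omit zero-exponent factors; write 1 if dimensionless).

lx = m⁻²·cd.
So lx⁻¹ = m²·cd⁻¹.

m²·cd⁻¹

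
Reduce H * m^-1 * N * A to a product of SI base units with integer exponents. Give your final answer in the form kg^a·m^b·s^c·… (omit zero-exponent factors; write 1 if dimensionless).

H = kg·m²·s⁻²·A⁻².
N = kg·m·s⁻².
Combining: H·m⁻¹·N·A = (kg·m²·s⁻²·A⁻²) · m⁻¹ · (kg·m·s⁻²) · A = kg²·m²·s⁻⁴·A⁻¹.

kg²·m²·s⁻⁴·A⁻¹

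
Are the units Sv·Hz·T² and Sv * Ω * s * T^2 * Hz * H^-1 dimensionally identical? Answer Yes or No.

Left side:
  Sv = J/kg (equivalent dose = energy per mass),
      = m²·s⁻².
  Hz = 1/s = s⁻¹ (frequency is cycles per second).
  T = Wb/m² (flux density = flux per area),
      = kg·s⁻²·A⁻¹.
  So T² = kg²·s⁻⁴·A⁻².
  Combining: Sv·Hz·T² = (m²·s⁻²) · s⁻¹ · (kg²·s⁻⁴·A⁻²) = kg²·m²·s⁻⁷·A⁻².
Right side:
  Sv = J/kg (equivalent dose = energy per mass),
      = m²·s⁻².
  Ω = V/A (resistance = voltage per current),
      = kg·m²·s⁻³·A⁻².
  T = Wb/m² (flux density = flux per area),
      = kg·s⁻²·A⁻¹.
  So T² = kg²·s⁻⁴·A⁻².
  Hz = 1/s = s⁻¹ (frequency is cycles per second).
  H = Wb/A (inductance = flux per current),
      = kg·m²·s⁻²·A⁻².
  So H⁻¹ = kg⁻¹·m⁻²·s²·A².
  Combining: Sv·Ω·s·T²·Hz·H⁻¹ = (m²·s⁻²) · (kg·m²·s⁻³·A⁻²) · s · (kg²·s⁻⁴·A⁻²) · s⁻¹ · (kg⁻¹·m⁻²·s²·A²) = kg²·m²·s⁻⁷·A⁻².
Both reduce to kg²·m²·s⁻⁷·A⁻².

Yes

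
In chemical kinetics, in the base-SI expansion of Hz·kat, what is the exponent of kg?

Hz = 1/s = s⁻¹ (frequency is cycles per second).
kat = mol/s = s⁻¹·mol (catalytic activity).
Combining: Hz·kat = s⁻¹ · (s⁻¹·mol) = s⁻²·mol.
The exponent of kg is 0.

0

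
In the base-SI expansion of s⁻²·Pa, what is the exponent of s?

-4

Pa = N/m² (pressure = force per area),
    = kg·m⁻¹·s⁻².
Combining: s⁻²·Pa = s⁻² · (kg·m⁻¹·s⁻²) = kg·m⁻¹·s⁻⁴.
The exponent of s is -4.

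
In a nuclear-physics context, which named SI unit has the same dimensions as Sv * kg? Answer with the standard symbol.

J

Sv = m²·s⁻².
Combining: Sv·kg = (m²·s⁻²) · kg = kg·m²·s⁻².
kg·m²·s⁻² is the base-SI form of the joule.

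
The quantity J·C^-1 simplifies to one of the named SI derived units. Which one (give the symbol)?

V

J = kg·m²·s⁻².
C = s·A.
So C⁻¹ = s⁻¹·A⁻¹.
Combining: J·C⁻¹ = (kg·m²·s⁻²) · (s⁻¹·A⁻¹) = kg·m²·s⁻³·A⁻¹.
kg·m²·s⁻³·A⁻¹ is the base-SI form of the volt.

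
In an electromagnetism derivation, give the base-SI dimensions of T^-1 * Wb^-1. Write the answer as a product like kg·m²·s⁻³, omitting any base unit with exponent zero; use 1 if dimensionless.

T = Wb/m² (flux density = flux per area),
    = kg·s⁻²·A⁻¹.
So T⁻¹ = kg⁻¹·s²·A.
Wb = V·s (flux: a volt is a weber per second),
    = kg·m²·s⁻²·A⁻¹.
So Wb⁻¹ = kg⁻¹·m⁻²·s²·A.
Combining: T⁻¹·Wb⁻¹ = (kg⁻¹·s²·A) · (kg⁻¹·m⁻²·s²·A) = kg⁻²·m⁻²·s⁴·A².

kg⁻²·m⁻²·s⁴·A²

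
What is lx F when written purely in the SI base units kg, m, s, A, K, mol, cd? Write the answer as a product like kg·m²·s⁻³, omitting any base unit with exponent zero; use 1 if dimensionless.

kg⁻¹·m⁻⁴·s⁴·A²·cd

lx = lm/m² (illuminance = luminous flux per area),
    = m⁻²·cd.
F = C/V (capacitance = charge per voltage),
    = A·s/(kg·m²·s⁻³·A⁻¹) (substituting C and V),
    = kg⁻¹·m⁻²·s⁴·A².
Combining: lx·F = (m⁻²·cd) · (kg⁻¹·m⁻²·s⁴·A²) = kg⁻¹·m⁻⁴·s⁴·A²·cd.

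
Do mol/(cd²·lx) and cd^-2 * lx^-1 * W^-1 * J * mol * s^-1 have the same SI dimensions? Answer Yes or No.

Yes

Left side:
  lx = m⁻²·cd.
  So lx⁻¹ = m²·cd⁻¹.
  Combining: cd⁻²·lx⁻¹·mol = cd⁻² · (m²·cd⁻¹) · mol = m²·mol·cd⁻³.
Right side:
  lx = m⁻²·cd.
  So lx⁻¹ = m²·cd⁻¹.
  W = kg·m²·s⁻³.
  So W⁻¹ = kg⁻¹·m⁻²·s³.
  J = kg·m²·s⁻².
  Combining: cd⁻²·lx⁻¹·W⁻¹·J·mol·s⁻¹ = cd⁻² · (m²·cd⁻¹) · (kg⁻¹·m⁻²·s³) · (kg·m²·s⁻²) · mol · s⁻¹ = m²·mol·cd⁻³.
Both reduce to m²·mol·cd⁻³.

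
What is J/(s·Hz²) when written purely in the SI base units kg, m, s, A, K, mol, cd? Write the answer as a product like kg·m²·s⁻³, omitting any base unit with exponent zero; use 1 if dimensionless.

J = N·m (work = force × distance),
    = kg·m²·s⁻².
Hz = 1/s = s⁻¹ (frequency is cycles per second).
So Hz⁻² = s².
Combining: s⁻¹·J·Hz⁻² = s⁻¹ · (kg·m²·s⁻²) · s² = kg·m²·s⁻¹.

kg·m²·s⁻¹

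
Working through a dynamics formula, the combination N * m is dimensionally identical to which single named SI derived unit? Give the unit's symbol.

J

N = kg·m/s² = kg·m·s⁻² (force = mass × acceleration).
Combining: N·m = (kg·m·s⁻²) · m = kg·m²·s⁻².
kg·m²·s⁻² is the base-SI form of the joule.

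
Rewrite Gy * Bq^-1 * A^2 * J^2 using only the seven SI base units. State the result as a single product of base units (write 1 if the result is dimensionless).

Gy = J/kg (absorbed dose = energy per mass),
    = m²·s⁻².
Bq = 1/s = s⁻¹ (activity is decays per second).
So Bq⁻¹ = s.
J = N·m (work = force × distance),
    = kg·m²·s⁻².
So J² = kg²·m⁴·s⁻⁴.
Combining: Gy·Bq⁻¹·A²·J² = (m²·s⁻²) · s · A² · (kg²·m⁴·s⁻⁴) = kg²·m⁶·s⁻⁵·A².

kg²·m⁶·s⁻⁵·A²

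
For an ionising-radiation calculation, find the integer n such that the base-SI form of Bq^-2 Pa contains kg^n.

Bq = s⁻¹.
So Bq⁻² = s².
Pa = kg·m⁻¹·s⁻².
Combining: Bq⁻²·Pa = s² · (kg·m⁻¹·s⁻²) = kg·m⁻¹.
The exponent of kg is 1.

1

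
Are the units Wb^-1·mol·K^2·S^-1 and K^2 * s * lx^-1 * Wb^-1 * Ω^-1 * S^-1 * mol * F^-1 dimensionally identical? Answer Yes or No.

Left side:
  Wb = V·s (flux: a volt is a weber per second),
      = kg·m²·s⁻²·A⁻¹.
  So Wb⁻¹ = kg⁻¹·m⁻²·s²·A.
  S = 1/Ω (conductance is reciprocal resistance),
      = kg⁻¹·m⁻²·s³·A².
  So S⁻¹ = kg·m²·s⁻³·A⁻².
  Combining: Wb⁻¹·mol·K²·S⁻¹ = (kg⁻¹·m⁻²·s²·A) · mol · K² · (kg·m²·s⁻³·A⁻²) = s⁻¹·A⁻¹·K²·mol.
Right side:
  lx = m⁻²·cd.
  So lx⁻¹ = m²·cd⁻¹.
  Wb = kg·m²·s⁻²·A⁻¹.
  So Wb⁻¹ = kg⁻¹·m⁻²·s²·A.
  Ω = kg·m²·s⁻³·A⁻².
  So Ω⁻¹ = kg⁻¹·m⁻²·s³·A².
  S = kg⁻¹·m⁻²·s³·A².
  So S⁻¹ = kg·m²·s⁻³·A⁻².
  F = kg⁻¹·m⁻²·s⁴·A².
  So F⁻¹ = kg·m²·s⁻⁴·A⁻².
  Combining: K²·s·lx⁻¹·Wb⁻¹·Ω⁻¹·S⁻¹·mol·F⁻¹ = K² · s · (m²·cd⁻¹) · (kg⁻¹·m⁻²·s²·A) · (kg⁻¹·m⁻²·s³·A²) · (kg·m²·s⁻³·A⁻²) · mol · (kg·m²·s⁻⁴·A⁻²) = m²·s⁻¹·A⁻¹·K²·mol·cd⁻¹.
Left is s⁻¹·A⁻¹·K²·mol; right is m²·s⁻¹·A⁻¹·K²·mol·cd⁻¹ — different.

No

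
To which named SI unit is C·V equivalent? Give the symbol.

J

C = A·s = s·A (charge = current × time).
V = W/A (potential = power per current),
    = kg·m²·s⁻³·A⁻¹.
Combining: C·V = (s·A) · (kg·m²·s⁻³·A⁻¹) = kg·m²·s⁻².
kg·m²·s⁻² is the base-SI form of the joule.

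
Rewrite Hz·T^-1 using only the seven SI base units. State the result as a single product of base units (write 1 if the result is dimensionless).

kg⁻¹·s·A

Hz = s⁻¹.
T = kg·s⁻²·A⁻¹.
So T⁻¹ = kg⁻¹·s²·A.
Combining: Hz·T⁻¹ = s⁻¹ · (kg⁻¹·s²·A) = kg⁻¹·s·A.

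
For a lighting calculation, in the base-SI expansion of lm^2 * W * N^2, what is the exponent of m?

4

lm = cd·sr = cd (luminous flux; sr is dimensionless).
So lm² = cd².
W = J/s (power = energy per time),
    = kg·m²·s⁻³.
N = kg·m/s² = kg·m·s⁻² (force = mass × acceleration).
So N² = kg²·m²·s⁻⁴.
Combining: lm²·W·N² = cd² · (kg·m²·s⁻³) · (kg²·m²·s⁻⁴) = kg³·m⁴·s⁻⁷·cd².
The exponent of m is 4.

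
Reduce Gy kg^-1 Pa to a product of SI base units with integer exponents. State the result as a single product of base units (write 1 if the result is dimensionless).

Gy = m²·s⁻².
Pa = kg·m⁻¹·s⁻².
Combining: Gy·kg⁻¹·Pa = (m²·s⁻²) · kg⁻¹ · (kg·m⁻¹·s⁻²) = m·s⁻⁴.

m·s⁻⁴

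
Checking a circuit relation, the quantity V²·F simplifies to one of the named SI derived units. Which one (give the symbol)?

V = kg·m²·s⁻³·A⁻¹.
So V² = kg²·m⁴·s⁻⁶·A⁻².
F = kg⁻¹·m⁻²·s⁴·A².
Combining: V²·F = (kg²·m⁴·s⁻⁶·A⁻²) · (kg⁻¹·m⁻²·s⁴·A²) = kg·m²·s⁻².
kg·m²·s⁻² is the base-SI form of the joule.

J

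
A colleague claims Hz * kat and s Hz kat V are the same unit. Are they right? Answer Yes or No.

Left side:
  Hz = s⁻¹.
  kat = s⁻¹·mol.
  Combining: Hz·kat = s⁻¹ · (s⁻¹·mol) = s⁻²·mol.
Right side:
  Hz = 1/s = s⁻¹ (frequency is cycles per second).
  kat = mol/s = s⁻¹·mol (catalytic activity).
  V = W/A (potential = power per current),
      = kg·m²·s⁻³·A⁻¹.
  Combining: s·Hz·kat·V = s · s⁻¹ · (s⁻¹·mol) · (kg·m²·s⁻³·A⁻¹) = kg·m²·s⁻⁴·A⁻¹·mol.
Left is s⁻²·mol; right is kg·m²·s⁻⁴·A⁻¹·mol — different.

No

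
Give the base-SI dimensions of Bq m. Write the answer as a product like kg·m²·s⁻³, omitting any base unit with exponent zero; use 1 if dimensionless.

Bq = 1/s = s⁻¹ (activity is decays per second).
Combining: Bq·m = s⁻¹ · m = m·s⁻¹.

m·s⁻¹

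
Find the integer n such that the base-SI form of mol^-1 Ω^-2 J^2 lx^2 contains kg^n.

Ω = kg·m²·s⁻³·A⁻².
So Ω⁻² = kg⁻²·m⁻⁴·s⁶·A⁴.
J = kg·m²·s⁻².
So J² = kg²·m⁴·s⁻⁴.
lx = m⁻²·cd.
So lx² = m⁻⁴·cd².
Combining: mol⁻¹·Ω⁻²·J²·lx² = mol⁻¹ · (kg⁻²·m⁻⁴·s⁶·A⁴) · (kg²·m⁴·s⁻⁴) · (m⁻⁴·cd²) = m⁻⁴·s²·A⁴·mol⁻¹·cd².
The exponent of kg is 0.

0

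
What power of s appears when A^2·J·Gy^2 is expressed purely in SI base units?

-6

J = N·m (work = force × distance),
    = kg·m²·s⁻².
Gy = J/kg (absorbed dose = energy per mass),
    = m²·s⁻².
So Gy² = m⁴·s⁻⁴.
Combining: A²·J·Gy² = A² · (kg·m²·s⁻²) · (m⁴·s⁻⁴) = kg·m⁶·s⁻⁶·A².
The exponent of s is -6.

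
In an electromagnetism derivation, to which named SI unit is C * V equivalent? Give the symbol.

C = A·s = s·A (charge = current × time).
V = W/A (potential = power per current),
    = kg·m²·s⁻³·A⁻¹.
Combining: C·V = (s·A) · (kg·m²·s⁻³·A⁻¹) = kg·m²·s⁻².
kg·m²·s⁻² is the base-SI form of the joule.

J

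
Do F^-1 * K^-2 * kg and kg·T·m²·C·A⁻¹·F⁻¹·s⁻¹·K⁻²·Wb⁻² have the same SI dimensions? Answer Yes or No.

No

Left side:
  F = kg⁻¹·m⁻²·s⁴·A².
  So F⁻¹ = kg·m²·s⁻⁴·A⁻².
  Combining: F⁻¹·K⁻²·kg = (kg·m²·s⁻⁴·A⁻²) · K⁻² · kg = kg²·m²·s⁻⁴·A⁻²·K⁻².
Right side:
  T = kg·s⁻²·A⁻¹.
  C = s·A.
  F = kg⁻¹·m⁻²·s⁴·A².
  So F⁻¹ = kg·m²·s⁻⁴·A⁻².
  Wb = kg·m²·s⁻²·A⁻¹.
  So Wb⁻² = kg⁻²·m⁻⁴·s⁴·A².
  Combining: kg·T·m²·C·A⁻¹·F⁻¹·s⁻¹·K⁻²·Wb⁻² = kg · (kg·s⁻²·A⁻¹) · m² · (s·A) · A⁻¹ · (kg·m²·s⁻⁴·A⁻²) · s⁻¹ · K⁻² · (kg⁻²·m⁻⁴·s⁴·A²) = kg·s⁻²·A⁻¹·K⁻².
Left is kg²·m²·s⁻⁴·A⁻²·K⁻²; right is kg·s⁻²·A⁻¹·K⁻² — different.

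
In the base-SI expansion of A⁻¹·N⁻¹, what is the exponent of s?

2

N = kg·m/s² = kg·m·s⁻² (force = mass × acceleration).
So N⁻¹ = kg⁻¹·m⁻¹·s².
Combining: A⁻¹·N⁻¹ = A⁻¹ · (kg⁻¹·m⁻¹·s²) = kg⁻¹·m⁻¹·s²·A⁻¹.
The exponent of s is 2.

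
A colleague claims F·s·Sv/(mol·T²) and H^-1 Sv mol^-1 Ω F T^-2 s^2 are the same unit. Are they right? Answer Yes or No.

Yes

Left side:
  F = C/V (capacitance = charge per voltage),
      = A·s/(kg·m²·s⁻³·A⁻¹) (substituting C and V),
      = kg⁻¹·m⁻²·s⁴·A².
  Sv = J/kg (equivalent dose = energy per mass),
      = m²·s⁻².
  T = Wb/m² (flux density = flux per area),
      = kg·s⁻²·A⁻¹.
  So T⁻² = kg⁻²·s⁴·A².
  Combining: F·s·Sv·mol⁻¹·T⁻² = (kg⁻¹·m⁻²·s⁴·A²) · s · (m²·s⁻²) · mol⁻¹ · (kg⁻²·s⁴·A²) = kg⁻³·s⁷·A⁴·mol⁻¹.
Right side:
  H = kg·m²·s⁻²·A⁻².
  So H⁻¹ = kg⁻¹·m⁻²·s²·A².
  Sv = m²·s⁻².
  Ω = kg·m²·s⁻³·A⁻².
  F = kg⁻¹·m⁻²·s⁴·A².
  T = kg·s⁻²·A⁻¹.
  So T⁻² = kg⁻²·s⁴·A².
  Combining: H⁻¹·Sv·mol⁻¹·Ω·F·T⁻²·s² = (kg⁻¹·m⁻²·s²·A²) · (m²·s⁻²) · mol⁻¹ · (kg·m²·s⁻³·A⁻²) · (kg⁻¹·m⁻²·s⁴·A²) · (kg⁻²·s⁴·A²) · s² = kg⁻³·s⁷·A⁴·mol⁻¹.
Both reduce to kg⁻³·s⁷·A⁴·mol⁻¹.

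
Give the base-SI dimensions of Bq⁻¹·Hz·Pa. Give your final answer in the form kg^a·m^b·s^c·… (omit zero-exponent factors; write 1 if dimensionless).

Bq = 1/s = s⁻¹ (activity is decays per second).
So Bq⁻¹ = s.
Hz = 1/s = s⁻¹ (frequency is cycles per second).
Pa = N/m² (pressure = force per area),
    = kg·m⁻¹·s⁻².
Combining: Bq⁻¹·Hz·Pa = s · s⁻¹ · (kg·m⁻¹·s⁻²) = kg·m⁻¹·s⁻².

kg·m⁻¹·s⁻²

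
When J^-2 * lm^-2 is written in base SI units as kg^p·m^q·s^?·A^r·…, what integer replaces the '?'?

J = N·m (work = force × distance),
    = kg·m²·s⁻².
So J⁻² = kg⁻²·m⁻⁴·s⁴.
lm = cd·sr = cd (luminous flux; sr is dimensionless).
So lm⁻² = cd⁻².
Combining: J⁻²·lm⁻² = (kg⁻²·m⁻⁴·s⁴) · cd⁻² = kg⁻²·m⁻⁴·s⁴·cd⁻².
The exponent of s is 4.

4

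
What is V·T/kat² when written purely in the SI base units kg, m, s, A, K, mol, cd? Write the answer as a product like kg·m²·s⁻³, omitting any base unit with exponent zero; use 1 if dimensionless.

kat = s⁻¹·mol.
So kat⁻² = s²·mol⁻².
V = kg·m²·s⁻³·A⁻¹.
T = kg·s⁻²·A⁻¹.
Combining: kat⁻²·V·T = (s²·mol⁻²) · (kg·m²·s⁻³·A⁻¹) · (kg·s⁻²·A⁻¹) = kg²·m²·s⁻³·A⁻²·mol⁻².

kg²·m²·s⁻³·A⁻²·mol⁻²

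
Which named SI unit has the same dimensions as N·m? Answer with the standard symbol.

N = kg·m·s⁻².
Combining: N·m = (kg·m·s⁻²) · m = kg·m²·s⁻².
kg·m²·s⁻² is the base-SI form of the joule.

J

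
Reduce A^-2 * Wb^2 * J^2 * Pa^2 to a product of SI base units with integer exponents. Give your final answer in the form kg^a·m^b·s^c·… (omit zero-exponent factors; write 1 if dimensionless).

Wb = kg·m²·s⁻²·A⁻¹.
So Wb² = kg²·m⁴·s⁻⁴·A⁻².
J = kg·m²·s⁻².
So J² = kg²·m⁴·s⁻⁴.
Pa = kg·m⁻¹·s⁻².
So Pa² = kg²·m⁻²·s⁻⁴.
Combining: A⁻²·Wb²·J²·Pa² = A⁻² · (kg²·m⁴·s⁻⁴·A⁻²) · (kg²·m⁴·s⁻⁴) · (kg²·m⁻²·s⁻⁴) = kg⁶·m⁶·s⁻¹²·A⁻⁴.

kg⁶·m⁶·s⁻¹²·A⁻⁴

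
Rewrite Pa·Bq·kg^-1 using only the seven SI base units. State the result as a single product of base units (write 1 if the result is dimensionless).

Pa = N/m² (pressure = force per area),
    = kg·m⁻¹·s⁻².
Bq = 1/s = s⁻¹ (activity is decays per second).
Combining: Pa·Bq·kg⁻¹ = (kg·m⁻¹·s⁻²) · s⁻¹ · kg⁻¹ = m⁻¹·s⁻³.

m⁻¹·s⁻³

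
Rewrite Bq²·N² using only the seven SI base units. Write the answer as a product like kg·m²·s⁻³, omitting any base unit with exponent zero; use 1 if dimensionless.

kg²·m²·s⁻⁶

Bq = s⁻¹.
So Bq² = s⁻².
N = kg·m·s⁻².
So N² = kg²·m²·s⁻⁴.
Combining: Bq²·N² = s⁻² · (kg²·m²·s⁻⁴) = kg²·m²·s⁻⁶.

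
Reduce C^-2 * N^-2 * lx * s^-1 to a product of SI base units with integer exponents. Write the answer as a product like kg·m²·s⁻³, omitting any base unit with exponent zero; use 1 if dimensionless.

kg⁻²·m⁻⁴·s·A⁻²·cd

C = A·s = s·A (charge = current × time).
So C⁻² = s⁻²·A⁻².
N = kg·m/s² = kg·m·s⁻² (force = mass × acceleration).
So N⁻² = kg⁻²·m⁻²·s⁴.
lx = lm/m² (illuminance = luminous flux per area),
    = m⁻²·cd.
Combining: C⁻²·N⁻²·lx·s⁻¹ = (s⁻²·A⁻²) · (kg⁻²·m⁻²·s⁴) · (m⁻²·cd) · s⁻¹ = kg⁻²·m⁻⁴·s·A⁻²·cd.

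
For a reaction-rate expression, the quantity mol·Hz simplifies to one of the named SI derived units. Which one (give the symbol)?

kat

Hz = 1/s = s⁻¹ (frequency is cycles per second).
Combining: mol·Hz = mol · s⁻¹ = s⁻¹·mol.
s⁻¹·mol is the base-SI form of the katal.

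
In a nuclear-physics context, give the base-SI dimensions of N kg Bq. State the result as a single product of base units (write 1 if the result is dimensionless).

N = kg·m·s⁻².
Bq = s⁻¹.
Combining: N·kg·Bq = (kg·m·s⁻²) · kg · s⁻¹ = kg²·m·s⁻³.

kg²·m·s⁻³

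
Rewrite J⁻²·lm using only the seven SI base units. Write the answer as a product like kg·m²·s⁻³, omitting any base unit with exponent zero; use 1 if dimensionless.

kg⁻²·m⁻⁴·s⁴·cd

J = N·m (work = force × distance),
    = kg·m²·s⁻².
So J⁻² = kg⁻²·m⁻⁴·s⁴.
lm = cd·sr = cd (luminous flux; sr is dimensionless).
Combining: J⁻²·lm = (kg⁻²·m⁻⁴·s⁴) · cd = kg⁻²·m⁻⁴·s⁴·cd.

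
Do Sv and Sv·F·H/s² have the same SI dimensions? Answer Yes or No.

Left side:
  Sv = J/kg (equivalent dose = energy per mass),
      = m²·s⁻².
Right side:
  Sv = m²·s⁻².
  F = kg⁻¹·m⁻²·s⁴·A².
  H = kg·m²·s⁻²·A⁻².
  Combining: Sv·F·s⁻²·H = (m²·s⁻²) · (kg⁻¹·m⁻²·s⁴·A²) · s⁻² · (kg·m²·s⁻²·A⁻²) = m²·s⁻².
Both reduce to m²·s⁻².

Yes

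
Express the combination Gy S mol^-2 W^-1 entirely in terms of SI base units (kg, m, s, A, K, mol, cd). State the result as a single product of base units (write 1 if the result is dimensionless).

Gy = J/kg (absorbed dose = energy per mass),
    = m²·s⁻².
S = 1/Ω (conductance is reciprocal resistance),
    = kg⁻¹·m⁻²·s³·A².
W = J/s (power = energy per time),
    = kg·m²·s⁻³.
So W⁻¹ = kg⁻¹·m⁻²·s³.
Combining: Gy·S·mol⁻²·W⁻¹ = (m²·s⁻²) · (kg⁻¹·m⁻²·s³·A²) · mol⁻² · (kg⁻¹·m⁻²·s³) = kg⁻²·m⁻²·s⁴·A²·mol⁻².

kg⁻²·m⁻²·s⁴·A²·mol⁻²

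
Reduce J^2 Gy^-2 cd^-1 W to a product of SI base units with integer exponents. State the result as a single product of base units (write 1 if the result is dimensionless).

kg³·m²·s⁻³·cd⁻¹

J = N·m (work = force × distance),
    = kg·m²·s⁻².
So J² = kg²·m⁴·s⁻⁴.
Gy = J/kg (absorbed dose = energy per mass),
    = m²·s⁻².
So Gy⁻² = m⁻⁴·s⁴.
W = J/s (power = energy per time),
    = kg·m²·s⁻³.
Combining: J²·Gy⁻²·cd⁻¹·W = (kg²·m⁴·s⁻⁴) · (m⁻⁴·s⁴) · cd⁻¹ · (kg·m²·s⁻³) = kg³·m²·s⁻³·cd⁻¹.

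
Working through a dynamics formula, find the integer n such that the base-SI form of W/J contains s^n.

W = kg·m²·s⁻³.
J = kg·m²·s⁻².
So J⁻¹ = kg⁻¹·m⁻²·s².
Combining: W·J⁻¹ = (kg·m²·s⁻³) · (kg⁻¹·m⁻²·s²) = s⁻¹.
The exponent of s is -1.

-1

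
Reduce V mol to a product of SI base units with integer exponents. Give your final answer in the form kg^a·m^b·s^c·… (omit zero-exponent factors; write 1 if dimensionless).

V = kg·m²·s⁻³·A⁻¹.
Combining: V·mol = (kg·m²·s⁻³·A⁻¹) · mol = kg·m²·s⁻³·A⁻¹·mol.

kg·m²·s⁻³·A⁻¹·mol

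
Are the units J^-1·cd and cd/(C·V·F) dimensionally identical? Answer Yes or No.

Left side:
  J = kg·m²·s⁻².
  So J⁻¹ = kg⁻¹·m⁻²·s².
  Combining: J⁻¹·cd = (kg⁻¹·m⁻²·s²) · cd = kg⁻¹·m⁻²·s²·cd.
Right side:
  C = A·s = s·A (charge = current × time).
  So C⁻¹ = s⁻¹·A⁻¹.
  V = W/A (potential = power per current),
      = kg·m²·s⁻³·A⁻¹.
  So V⁻¹ = kg⁻¹·m⁻²·s³·A.
  F = C/V (capacitance = charge per voltage),
      = A·s/(kg·m²·s⁻³·A⁻¹) (substituting C and V),
      = kg⁻¹·m⁻²·s⁴·A².
  So F⁻¹ = kg·m²·s⁻⁴·A⁻².
  Combining: C⁻¹·V⁻¹·cd·F⁻¹ = (s⁻¹·A⁻¹) · (kg⁻¹·m⁻²·s³·A) · cd · (kg·m²·s⁻⁴·A⁻²) = s⁻²·A⁻²·cd.
Left is kg⁻¹·m⁻²·s²·cd; right is s⁻²·A⁻²·cd — different.

No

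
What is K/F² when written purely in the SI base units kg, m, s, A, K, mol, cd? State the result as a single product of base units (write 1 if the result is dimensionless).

kg²·m⁴·s⁻⁸·A⁻⁴·K

F = kg⁻¹·m⁻²·s⁴·A².
So F⁻² = kg²·m⁴·s⁻⁸·A⁻⁴.
Combining: F⁻²·K = (kg²·m⁴·s⁻⁸·A⁻⁴) · K = kg²·m⁴·s⁻⁸·A⁻⁴·K.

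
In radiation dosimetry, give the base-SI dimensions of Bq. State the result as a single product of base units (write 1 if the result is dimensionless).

s⁻¹

Bq = 1/s = s⁻¹ (activity is decays per second).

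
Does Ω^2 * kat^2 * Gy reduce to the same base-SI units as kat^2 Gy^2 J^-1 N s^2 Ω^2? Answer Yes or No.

Left side:
  Ω = kg·m²·s⁻³·A⁻².
  So Ω² = kg²·m⁴·s⁻⁶·A⁻⁴.
  kat = s⁻¹·mol.
  So kat² = s⁻²·mol².
  Gy = m²·s⁻².
  Combining: Ω²·kat²·Gy = (kg²·m⁴·s⁻⁶·A⁻⁴) · (s⁻²·mol²) · (m²·s⁻²) = kg²·m⁶·s⁻¹⁰·A⁻⁴·mol².
Right side:
  kat = s⁻¹·mol.
  So kat² = s⁻²·mol².
  Gy = m²·s⁻².
  So Gy² = m⁴·s⁻⁴.
  J = kg·m²·s⁻².
  So J⁻¹ = kg⁻¹·m⁻²·s².
  N = kg·m·s⁻².
  Ω = kg·m²·s⁻³·A⁻².
  So Ω² = kg²·m⁴·s⁻⁶·A⁻⁴.
  Combining: kat²·Gy²·J⁻¹·N·s²·Ω² = (s⁻²·mol²) · (m⁴·s⁻⁴) · (kg⁻¹·m⁻²·s²) · (kg·m·s⁻²) · s² · (kg²·m⁴·s⁻⁶·A⁻⁴) = kg²·m⁷·s⁻¹⁰·A⁻⁴·mol².
Left is kg²·m⁶·s⁻¹⁰·A⁻⁴·mol²; right is kg²·m⁷·s⁻¹⁰·A⁻⁴·mol² — different.

No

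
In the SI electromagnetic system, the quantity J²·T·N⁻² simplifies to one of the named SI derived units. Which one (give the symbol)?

J = kg·m²·s⁻².
So J² = kg²·m⁴·s⁻⁴.
T = kg·s⁻²·A⁻¹.
N = kg·m·s⁻².
So N⁻² = kg⁻²·m⁻²·s⁴.
Combining: J²·T·N⁻² = (kg²·m⁴·s⁻⁴) · (kg·s⁻²·A⁻¹) · (kg⁻²·m⁻²·s⁴) = kg·m²·s⁻²·A⁻¹.
kg·m²·s⁻²·A⁻¹ is the base-SI form of the weber.

Wb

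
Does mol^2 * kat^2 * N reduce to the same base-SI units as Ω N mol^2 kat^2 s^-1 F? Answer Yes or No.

Left side:
  kat = s⁻¹·mol.
  So kat² = s⁻²·mol².
  N = kg·m·s⁻².
  Combining: mol²·kat²·N = mol² · (s⁻²·mol²) · (kg·m·s⁻²) = kg·m·s⁻⁴·mol⁴.
Right side:
  Ω = kg·m²·s⁻³·A⁻².
  N = kg·m·s⁻².
  kat = s⁻¹·mol.
  So kat² = s⁻²·mol².
  F = kg⁻¹·m⁻²·s⁴·A².
  Combining: Ω·N·mol²·kat²·s⁻¹·F = (kg·m²·s⁻³·A⁻²) · (kg·m·s⁻²) · mol² · (s⁻²·mol²) · s⁻¹ · (kg⁻¹·m⁻²·s⁴·A²) = kg·m·s⁻⁴·mol⁴.
Both reduce to kg·m·s⁻⁴·mol⁴.

Yes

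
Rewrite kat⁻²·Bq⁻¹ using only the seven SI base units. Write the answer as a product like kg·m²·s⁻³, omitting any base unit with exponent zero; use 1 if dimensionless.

s³·mol⁻²

kat = mol/s = s⁻¹·mol (catalytic activity).
So kat⁻² = s²·mol⁻².
Bq = 1/s = s⁻¹ (activity is decays per second).
So Bq⁻¹ = s.
Combining: kat⁻²·Bq⁻¹ = (s²·mol⁻²) · s = s³·mol⁻².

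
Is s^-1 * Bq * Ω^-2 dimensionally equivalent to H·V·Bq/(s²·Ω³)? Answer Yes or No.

No

Left side:
  Bq = 1/s = s⁻¹ (activity is decays per second).
  Ω = V/A (resistance = voltage per current),
      = kg·m²·s⁻³·A⁻².
  So Ω⁻² = kg⁻²·m⁻⁴·s⁶·A⁴.
  Combining: s⁻¹·Bq·Ω⁻² = s⁻¹ · s⁻¹ · (kg⁻²·m⁻⁴·s⁶·A⁴) = kg⁻²·m⁻⁴·s⁴·A⁴.
Right side:
  H = Wb/A (inductance = flux per current),
      = kg·m²·s⁻²·A⁻².
  Ω = V/A (resistance = voltage per current),
      = kg·m²·s⁻³·A⁻².
  So Ω⁻³ = kg⁻³·m⁻⁶·s⁹·A⁶.
  V = W/A (potential = power per current),
      = kg·m²·s⁻³·A⁻¹.
  Bq = 1/s = s⁻¹ (activity is decays per second).
  Combining: H·s⁻²·Ω⁻³·V·Bq = (kg·m²·s⁻²·A⁻²) · s⁻² · (kg⁻³·m⁻⁶·s⁹·A⁶) · (kg·m²·s⁻³·A⁻¹) · s⁻¹ = kg⁻¹·m⁻²·s·A³.
Left is kg⁻²·m⁻⁴·s⁴·A⁴; right is kg⁻¹·m⁻²·s·A³ — different.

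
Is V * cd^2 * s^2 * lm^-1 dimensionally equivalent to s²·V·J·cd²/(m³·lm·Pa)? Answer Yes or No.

Yes

Left side:
  V = W/A (potential = power per current),
      = kg·m²·s⁻³·A⁻¹.
  lm = cd·sr = cd (luminous flux; sr is dimensionless).
  So lm⁻¹ = cd⁻¹.
  Combining: V·cd²·s²·lm⁻¹ = (kg·m²·s⁻³·A⁻¹) · cd² · s² · cd⁻¹ = kg·m²·s⁻¹·A⁻¹·cd.
Right side:
  V = W/A (potential = power per current),
      = kg·m²·s⁻³·A⁻¹.
  J = N·m (work = force × distance),
      = kg·m²·s⁻².
  lm = cd·sr = cd (luminous flux; sr is dimensionless).
  So lm⁻¹ = cd⁻¹.
  Pa = N/m² (pressure = force per area),
      = kg·m⁻¹·s⁻².
  So Pa⁻¹ = kg⁻¹·m·s².
  Combining: s²·V·J·m⁻³·cd²·lm⁻¹·Pa⁻¹ = s² · (kg·m²·s⁻³·A⁻¹) · (kg·m²·s⁻²) · m⁻³ · cd² · cd⁻¹ · (kg⁻¹·m·s²) = kg·m²·s⁻¹·A⁻¹·cd.
Both reduce to kg·m²·s⁻¹·A⁻¹·cd.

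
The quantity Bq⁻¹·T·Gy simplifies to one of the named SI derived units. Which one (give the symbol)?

V

Bq = s⁻¹.
So Bq⁻¹ = s.
T = kg·s⁻²·A⁻¹.
Gy = m²·s⁻².
Combining: Bq⁻¹·T·Gy = s · (kg·s⁻²·A⁻¹) · (m²·s⁻²) = kg·m²·s⁻³·A⁻¹.
kg·m²·s⁻³·A⁻¹ is the base-SI form of the volt.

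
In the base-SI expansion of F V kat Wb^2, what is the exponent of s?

-4

F = kg⁻¹·m⁻²·s⁴·A².
V = kg·m²·s⁻³·A⁻¹.
kat = s⁻¹·mol.
Wb = kg·m²·s⁻²·A⁻¹.
So Wb² = kg²·m⁴·s⁻⁴·A⁻².
Combining: F·V·kat·Wb² = (kg⁻¹·m⁻²·s⁴·A²) · (kg·m²·s⁻³·A⁻¹) · (s⁻¹·mol) · (kg²·m⁴·s⁻⁴·A⁻²) = kg²·m⁴·s⁻⁴·A⁻¹·mol.
The exponent of s is -4.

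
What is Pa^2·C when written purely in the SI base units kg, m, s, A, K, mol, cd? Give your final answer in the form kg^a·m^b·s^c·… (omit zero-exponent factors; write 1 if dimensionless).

kg²·m⁻²·s⁻³·A

Pa = N/m² (pressure = force per area),
    = kg·m⁻¹·s⁻².
So Pa² = kg²·m⁻²·s⁻⁴.
C = A·s = s·A (charge = current × time).
Combining: Pa²·C = (kg²·m⁻²·s⁻⁴) · (s·A) = kg²·m⁻²·s⁻³·A.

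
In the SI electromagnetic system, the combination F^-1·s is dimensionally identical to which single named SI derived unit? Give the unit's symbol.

F = C/V (capacitance = charge per voltage),
    = A·s/(kg·m²·s⁻³·A⁻¹) (substituting C and V),
    = kg⁻¹·m⁻²·s⁴·A².
So F⁻¹ = kg·m²·s⁻⁴·A⁻².
Combining: F⁻¹·s = (kg·m²·s⁻⁴·A⁻²) · s = kg·m²·s⁻³·A⁻².
kg·m²·s⁻³·A⁻² is the base-SI form of the ohm.

Ω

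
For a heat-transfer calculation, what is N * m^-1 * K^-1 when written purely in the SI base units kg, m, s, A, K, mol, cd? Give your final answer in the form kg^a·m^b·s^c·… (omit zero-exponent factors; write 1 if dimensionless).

N = kg·m/s² = kg·m·s⁻² (force = mass × acceleration).
Combining: N·m⁻¹·K⁻¹ = (kg·m·s⁻²) · m⁻¹ · K⁻¹ = kg·s⁻²·K⁻¹.

kg·s⁻²·K⁻¹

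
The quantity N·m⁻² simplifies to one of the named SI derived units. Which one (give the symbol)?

N = kg·m/s² = kg·m·s⁻² (force = mass × acceleration).
Combining: N·m⁻² = (kg·m·s⁻²) · m⁻² = kg·m⁻¹·s⁻².
kg·m⁻¹·s⁻² is the base-SI form of the pascal.

Pa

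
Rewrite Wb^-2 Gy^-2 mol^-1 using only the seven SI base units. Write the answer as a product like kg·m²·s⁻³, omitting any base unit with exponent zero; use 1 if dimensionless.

kg⁻²·m⁻⁸·s⁸·A²·mol⁻¹

Wb = kg·m²·s⁻²·A⁻¹.
So Wb⁻² = kg⁻²·m⁻⁴·s⁴·A².
Gy = m²·s⁻².
So Gy⁻² = m⁻⁴·s⁴.
Combining: Wb⁻²·Gy⁻²·mol⁻¹ = (kg⁻²·m⁻⁴·s⁴·A²) · (m⁻⁴·s⁴) · mol⁻¹ = kg⁻²·m⁻⁸·s⁸·A²·mol⁻¹.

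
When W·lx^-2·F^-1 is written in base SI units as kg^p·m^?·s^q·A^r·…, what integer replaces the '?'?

W = J/s (power = energy per time),
    = kg·m²·s⁻³.
lx = lm/m² (illuminance = luminous flux per area),
    = m⁻²·cd.
So lx⁻² = m⁴·cd⁻².
F = C/V (capacitance = charge per voltage),
    = A·s/(kg·m²·s⁻³·A⁻¹) (substituting C and V),
    = kg⁻¹·m⁻²·s⁴·A².
So F⁻¹ = kg·m²·s⁻⁴·A⁻².
Combining: W·lx⁻²·F⁻¹ = (kg·m²·s⁻³) · (m⁴·cd⁻²) · (kg·m²·s⁻⁴·A⁻²) = kg²·m⁸·s⁻⁷·A⁻²·cd⁻².
The exponent of m is 8.

8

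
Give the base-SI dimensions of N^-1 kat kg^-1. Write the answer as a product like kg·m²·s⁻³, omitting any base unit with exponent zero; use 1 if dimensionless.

N = kg·m/s² = kg·m·s⁻² (force = mass × acceleration).
So N⁻¹ = kg⁻¹·m⁻¹·s².
kat = mol/s = s⁻¹·mol (catalytic activity).
Combining: N⁻¹·kat·kg⁻¹ = (kg⁻¹·m⁻¹·s²) · (s⁻¹·mol) · kg⁻¹ = kg⁻²·m⁻¹·s·mol.

kg⁻²·m⁻¹·s·mol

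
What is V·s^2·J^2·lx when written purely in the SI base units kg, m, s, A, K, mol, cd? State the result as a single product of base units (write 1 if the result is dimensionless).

V = W/A (potential = power per current),
    = kg·m²·s⁻³·A⁻¹.
J = N·m (work = force × distance),
    = kg·m²·s⁻².
So J² = kg²·m⁴·s⁻⁴.
lx = lm/m² (illuminance = luminous flux per area),
    = m⁻²·cd.
Combining: V·s²·J²·lx = (kg·m²·s⁻³·A⁻¹) · s² · (kg²·m⁴·s⁻⁴) · (m⁻²·cd) = kg³·m⁴·s⁻⁵·A⁻¹·cd.

kg³·m⁴·s⁻⁵·A⁻¹·cd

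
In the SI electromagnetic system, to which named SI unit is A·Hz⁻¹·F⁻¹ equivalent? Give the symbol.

V

Hz = 1/s = s⁻¹ (frequency is cycles per second).
So Hz⁻¹ = s.
F = C/V (capacitance = charge per voltage),
    = A·s/(kg·m²·s⁻³·A⁻¹) (substituting C and V),
    = kg⁻¹·m⁻²·s⁴·A².
So F⁻¹ = kg·m²·s⁻⁴·A⁻².
Combining: A·Hz⁻¹·F⁻¹ = A · s · (kg·m²·s⁻⁴·A⁻²) = kg·m²·s⁻³·A⁻¹.
kg·m²·s⁻³·A⁻¹ is the base-SI form of the volt.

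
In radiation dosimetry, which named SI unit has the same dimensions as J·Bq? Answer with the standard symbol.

W

J = N·m (work = force × distance),
    = kg·m²·s⁻².
Bq = 1/s = s⁻¹ (activity is decays per second).
Combining: J·Bq = (kg·m²·s⁻²) · s⁻¹ = kg·m²·s⁻³.
kg·m²·s⁻³ is the base-SI form of the watt.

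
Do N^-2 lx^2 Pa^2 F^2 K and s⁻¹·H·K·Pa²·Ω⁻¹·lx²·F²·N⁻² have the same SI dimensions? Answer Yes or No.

Left side:
  N = kg·m·s⁻².
  So N⁻² = kg⁻²·m⁻²·s⁴.
  lx = m⁻²·cd.
  So lx² = m⁻⁴·cd².
  Pa = kg·m⁻¹·s⁻².
  So Pa² = kg²·m⁻²·s⁻⁴.
  F = kg⁻¹·m⁻²·s⁴·A².
  So F² = kg⁻²·m⁻⁴·s⁸·A⁴.
  Combining: N⁻²·lx²·Pa²·F²·K = (kg⁻²·m⁻²·s⁴) · (m⁻⁴·cd²) · (kg²·m⁻²·s⁻⁴) · (kg⁻²·m⁻⁴·s⁸·A⁴) · K = kg⁻²·m⁻¹²·s⁸·A⁴·K·cd².
Right side:
  H = Wb/A (inductance = flux per current),
      = kg·m²·s⁻²·A⁻².
  Pa = N/m² (pressure = force per area),
      = kg·m⁻¹·s⁻².
  So Pa² = kg²·m⁻²·s⁻⁴.
  Ω = V/A (resistance = voltage per current),
      = kg·m²·s⁻³·A⁻².
  So Ω⁻¹ = kg⁻¹·m⁻²·s³·A².
  lx = lm/m² (illuminance = luminous flux per area),
      = m⁻²·cd.
  So lx² = m⁻⁴·cd².
  F = C/V (capacitance = charge per voltage),
      = A·s/(kg·m²·s⁻³·A⁻¹) (substituting C and V),
      = kg⁻¹·m⁻²·s⁴·A².
  So F² = kg⁻²·m⁻⁴·s⁸·A⁴.
  N = kg·m/s² = kg·m·s⁻² (force = mass × acceleration).
  So N⁻² = kg⁻²·m⁻²·s⁴.
  Combining: s⁻¹·H·K·Pa²·Ω⁻¹·lx²·F²·N⁻² = s⁻¹ · (kg·m²·s⁻²·A⁻²) · K · (kg²·m⁻²·s⁻⁴) · (kg⁻¹·m⁻²·s³·A²) · (m⁻⁴·cd²) · (kg⁻²·m⁻⁴·s⁸·A⁴) · (kg⁻²·m⁻²·s⁴) = kg⁻²·m⁻¹²·s⁸·A⁴·K·cd².
Both reduce to kg⁻²·m⁻¹²·s⁸·A⁴·K·cd².

Yes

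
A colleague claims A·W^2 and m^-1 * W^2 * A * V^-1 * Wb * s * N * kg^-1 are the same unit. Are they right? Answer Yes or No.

Yes

Left side:
  W = kg·m²·s⁻³.
  So W² = kg²·m⁴·s⁻⁶.
  Combining: A·W² = A · (kg²·m⁴·s⁻⁶) = kg²·m⁴·s⁻⁶·A.
Right side:
  W = J/s (power = energy per time),
      = kg·m²·s⁻³.
  So W² = kg²·m⁴·s⁻⁶.
  V = W/A (potential = power per current),
      = kg·m²·s⁻³·A⁻¹.
  So V⁻¹ = kg⁻¹·m⁻²·s³·A.
  Wb = V·s (flux: a volt is a weber per second),
      = kg·m²·s⁻²·A⁻¹.
  N = kg·m/s² = kg·m·s⁻² (force = mass × acceleration).
  Combining: m⁻¹·W²·A·V⁻¹·Wb·s·N·kg⁻¹ = m⁻¹ · (kg²·m⁴·s⁻⁶) · A · (kg⁻¹·m⁻²·s³·A) · (kg·m²·s⁻²·A⁻¹) · s · (kg·m·s⁻²) · kg⁻¹ = kg²·m⁴·s⁻⁶·A.
Both reduce to kg²·m⁴·s⁻⁶·A.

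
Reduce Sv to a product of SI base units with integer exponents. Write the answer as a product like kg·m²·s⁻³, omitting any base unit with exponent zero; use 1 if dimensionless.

Sv = m²·s⁻².

m²·s⁻²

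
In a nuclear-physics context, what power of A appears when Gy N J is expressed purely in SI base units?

0

Gy = J/kg (absorbed dose = energy per mass),
    = m²·s⁻².
N = kg·m/s² = kg·m·s⁻² (force = mass × acceleration).
J = N·m (work = force × distance),
    = kg·m²·s⁻².
Combining: Gy·N·J = (m²·s⁻²) · (kg·m·s⁻²) · (kg·m²·s⁻²) = kg²·m⁵·s⁻⁶.
The exponent of A is 0.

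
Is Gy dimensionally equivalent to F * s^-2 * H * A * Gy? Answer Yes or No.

Left side:
  Gy = J/kg (absorbed dose = energy per mass),
      = m²·s⁻².
Right side:
  F = C/V (capacitance = charge per voltage),
      = A·s/(kg·m²·s⁻³·A⁻¹) (substituting C and V),
      = kg⁻¹·m⁻²·s⁴·A².
  H = Wb/A (inductance = flux per current),
      = kg·m²·s⁻²·A⁻².
  Gy = J/kg (absorbed dose = energy per mass),
      = m²·s⁻².
  Combining: F·s⁻²·H·A·Gy = (kg⁻¹·m⁻²·s⁴·A²) · s⁻² · (kg·m²·s⁻²·A⁻²) · A · (m²·s⁻²) = m²·s⁻²·A.
Left is m²·s⁻²; right is m²·s⁻²·A — different.

No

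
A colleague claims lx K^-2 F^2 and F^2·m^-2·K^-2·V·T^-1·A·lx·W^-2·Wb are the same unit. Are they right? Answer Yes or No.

No

Left side:
  lx = lm/m² (illuminance = luminous flux per area),
      = m⁻²·cd.
  F = C/V (capacitance = charge per voltage),
      = A·s/(kg·m²·s⁻³·A⁻¹) (substituting C and V),
      = kg⁻¹·m⁻²·s⁴·A².
  So F² = kg⁻²·m⁻⁴·s⁸·A⁴.
  Combining: lx·K⁻²·F² = (m⁻²·cd) · K⁻² · (kg⁻²·m⁻⁴·s⁸·A⁴) = kg⁻²·m⁻⁶·s⁸·A⁴·K⁻²·cd.
Right side:
  F = kg⁻¹·m⁻²·s⁴·A².
  So F² = kg⁻²·m⁻⁴·s⁸·A⁴.
  V = kg·m²·s⁻³·A⁻¹.
  T = kg·s⁻²·A⁻¹.
  So T⁻¹ = kg⁻¹·s²·A.
  lx = m⁻²·cd.
  W = kg·m²·s⁻³.
  So W⁻² = kg⁻²·m⁻⁴·s⁶.
  Wb = kg·m²·s⁻²·A⁻¹.
  Combining: F²·m⁻²·K⁻²·V·T⁻¹·A·lx·W⁻²·Wb = (kg⁻²·m⁻⁴·s⁸·A⁴) · m⁻² · K⁻² · (kg·m²·s⁻³·A⁻¹) · (kg⁻¹·s²·A) · A · (m⁻²·cd) · (kg⁻²·m⁻⁴·s⁶) · (kg·m²·s⁻²·A⁻¹) = kg⁻³·m⁻⁸·s¹¹·A⁴·K⁻²·cd.
Left is kg⁻²·m⁻⁶·s⁸·A⁴·K⁻²·cd; right is kg⁻³·m⁻⁸·s¹¹·A⁴·K⁻²·cd — different.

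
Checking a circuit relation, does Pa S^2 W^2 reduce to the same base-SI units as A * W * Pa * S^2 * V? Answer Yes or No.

Left side:
  Pa = N/m² (pressure = force per area),
      = kg·m⁻¹·s⁻².
  S = 1/Ω (conductance is reciprocal resistance),
      = kg⁻¹·m⁻²·s³·A².
  So S² = kg⁻²·m⁻⁴·s⁶·A⁴.
  W = J/s (power = energy per time),
      = kg·m²·s⁻³.
  So W² = kg²·m⁴·s⁻⁶.
  Combining: Pa·S²·W² = (kg·m⁻¹·s⁻²) · (kg⁻²·m⁻⁴·s⁶·A⁴) · (kg²·m⁴·s⁻⁶) = kg·m⁻¹·s⁻²·A⁴.
Right side:
  W = J/s (power = energy per time),
      = kg·m²·s⁻³.
  Pa = N/m² (pressure = force per area),
      = kg·m⁻¹·s⁻².
  S = 1/Ω (conductance is reciprocal resistance),
      = kg⁻¹·m⁻²·s³·A².
  So S² = kg⁻²·m⁻⁴·s⁶·A⁴.
  V = W/A (potential = power per current),
      = kg·m²·s⁻³·A⁻¹.
  Combining: A·W·Pa·S²·V = A · (kg·m²·s⁻³) · (kg·m⁻¹·s⁻²) · (kg⁻²·m⁻⁴·s⁶·A⁴) · (kg·m²·s⁻³·A⁻¹) = kg·m⁻¹·s⁻²·A⁴.
Both reduce to kg·m⁻¹·s⁻²·A⁴.

Yes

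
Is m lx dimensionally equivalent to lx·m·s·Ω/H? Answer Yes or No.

Left side:
  lx = lm/m² (illuminance = luminous flux per area),
      = m⁻²·cd.
  Combining: m·lx = m · (m⁻²·cd) = m⁻¹·cd.
Right side:
  lx = m⁻²·cd.
  Ω = kg·m²·s⁻³·A⁻².
  H = kg·m²·s⁻²·A⁻².
  So H⁻¹ = kg⁻¹·m⁻²·s²·A².
  Combining: lx·m·s·Ω·H⁻¹ = (m⁻²·cd) · m · s · (kg·m²·s⁻³·A⁻²) · (kg⁻¹·m⁻²·s²·A²) = m⁻¹·cd.
Both reduce to m⁻¹·cd.

Yes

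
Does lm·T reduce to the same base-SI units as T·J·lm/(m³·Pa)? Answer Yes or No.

Yes

Left side:
  lm = cd·sr = cd (luminous flux; sr is dimensionless).
  T = Wb/m² (flux density = flux per area),
      = kg·s⁻²·A⁻¹.
  Combining: lm·T = cd · (kg·s⁻²·A⁻¹) = kg·s⁻²·A⁻¹·cd.
Right side:
  T = kg·s⁻²·A⁻¹.
  J = kg·m²·s⁻².
  Pa = kg·m⁻¹·s⁻².
  So Pa⁻¹ = kg⁻¹·m·s².
  lm = cd.
  Combining: T·J·m⁻³·Pa⁻¹·lm = (kg·s⁻²·A⁻¹) · (kg·m²·s⁻²) · m⁻³ · (kg⁻¹·m·s²) · cd = kg·s⁻²·A⁻¹·cd.
Both reduce to kg·s⁻²·A⁻¹·cd.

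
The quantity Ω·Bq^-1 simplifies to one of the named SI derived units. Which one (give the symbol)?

Ω = kg·m²·s⁻³·A⁻².
Bq = s⁻¹.
So Bq⁻¹ = s.
Combining: Ω·Bq⁻¹ = (kg·m²·s⁻³·A⁻²) · s = kg·m²·s⁻²·A⁻².
kg·m²·s⁻²·A⁻² is the base-SI form of the henry.

H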